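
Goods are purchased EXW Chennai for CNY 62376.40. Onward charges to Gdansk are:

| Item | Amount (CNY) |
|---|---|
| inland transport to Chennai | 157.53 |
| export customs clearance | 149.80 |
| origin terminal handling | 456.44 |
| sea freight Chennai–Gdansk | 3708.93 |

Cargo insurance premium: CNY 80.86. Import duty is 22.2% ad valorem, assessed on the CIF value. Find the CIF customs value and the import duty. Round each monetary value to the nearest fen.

CIF = EXW price + pre-shipment costs + freight + insurance
CIF = 62376.40 + 157.53 + 149.80 + 456.44 + 3708.93 + 80.86 = 66929.96
Import duty = 66929.96 × 22.2% = 14858.45

CIF value: CNY 66929.96; import duty: CNY 14858.45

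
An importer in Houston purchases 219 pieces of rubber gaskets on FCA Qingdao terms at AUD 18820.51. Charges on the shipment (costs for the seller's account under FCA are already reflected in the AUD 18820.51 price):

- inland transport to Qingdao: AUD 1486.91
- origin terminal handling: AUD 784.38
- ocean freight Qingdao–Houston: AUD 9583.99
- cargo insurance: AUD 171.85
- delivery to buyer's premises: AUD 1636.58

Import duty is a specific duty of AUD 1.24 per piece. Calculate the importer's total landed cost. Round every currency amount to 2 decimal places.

Total landed cost: AUD 31268.87

FCA: the seller delivers export-cleared goods to the carrier; the buyer bears costs from that point.
Already in the invoice (seller's account under FCA): inland to port — exclude.
CIF value = FCA price + origin terminal + freight + insurance = 18820.51 + 784.38 + 9583.99 + 171.85 = 29360.73
Import duty = 219 × 1.24 = 271.56
Buyer bears: origin terminal 784.38 + freight 9583.99 + insurance 171.85 + delivery 1636.58 + duty 271.56 = 12448.36
Landed cost = invoice 18820.51 + 12448.36 = 31268.87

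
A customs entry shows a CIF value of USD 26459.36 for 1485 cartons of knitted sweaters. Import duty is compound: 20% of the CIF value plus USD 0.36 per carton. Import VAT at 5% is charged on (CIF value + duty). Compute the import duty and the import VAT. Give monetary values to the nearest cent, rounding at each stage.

Import duty: USD 5826.47; import VAT: USD 1614.29

Ad valorem component: 26459.36 × 20% = 5291.87
Specific component: 1485 × 0.36 = 534.60
Import duty = 5291.87 + 534.60 = 5826.47
VAT base = CIF + duty = 26459.36 + 5826.47 = 32285.83
Import VAT = 32285.83 × 5% = 1614.29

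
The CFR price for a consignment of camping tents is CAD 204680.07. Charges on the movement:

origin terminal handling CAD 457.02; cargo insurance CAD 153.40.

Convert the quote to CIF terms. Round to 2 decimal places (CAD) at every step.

CIF price: CAD 204833.47

Not relevant to the conversion: origin terminal — on the seller under both CFR and CIF; already in the CFR price and stays in the CIF price.
From CFR to CIF, the seller additionally bears: insurance.
CIF price = 204680.07 + 153.40 = 204833.47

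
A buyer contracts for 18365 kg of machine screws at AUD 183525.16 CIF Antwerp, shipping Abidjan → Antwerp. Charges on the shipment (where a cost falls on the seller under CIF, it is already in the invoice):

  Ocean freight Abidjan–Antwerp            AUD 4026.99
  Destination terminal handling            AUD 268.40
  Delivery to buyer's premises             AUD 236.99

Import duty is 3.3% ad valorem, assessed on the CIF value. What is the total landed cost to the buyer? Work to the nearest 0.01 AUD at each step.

CIF: the seller pays costs through ocean freight and marine insurance to the destination port.
Already in the invoice (seller's account under CIF): freight — exclude.
The CIF price already equals the CIF value: 183525.16
Import duty = 183525.16 × 3.3% = 6056.33
Buyer bears: destination terminal 268.40 + delivery 236.99 + duty 6056.33 = 6561.72
Landed cost = invoice 183525.16 + 6561.72 = 190086.88

Total landed cost: AUD 190086.88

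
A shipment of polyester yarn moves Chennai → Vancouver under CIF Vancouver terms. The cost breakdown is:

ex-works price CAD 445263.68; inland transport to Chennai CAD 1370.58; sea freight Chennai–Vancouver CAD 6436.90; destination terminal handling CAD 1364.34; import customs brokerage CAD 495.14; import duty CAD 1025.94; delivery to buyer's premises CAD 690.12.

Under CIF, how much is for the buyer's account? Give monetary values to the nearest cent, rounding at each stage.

Buyer's account: CAD 3575.54

CIF: the seller pays costs through ocean freight and marine insurance to the destination port.
Seller's account: goods 445263.68 + inland to port 1370.58 + freight 6436.90 = 453071.16
Buyer's account: destination terminal 1364.34 + brokerage 495.14 + duty 1025.94 + delivery 690.12 = 3575.54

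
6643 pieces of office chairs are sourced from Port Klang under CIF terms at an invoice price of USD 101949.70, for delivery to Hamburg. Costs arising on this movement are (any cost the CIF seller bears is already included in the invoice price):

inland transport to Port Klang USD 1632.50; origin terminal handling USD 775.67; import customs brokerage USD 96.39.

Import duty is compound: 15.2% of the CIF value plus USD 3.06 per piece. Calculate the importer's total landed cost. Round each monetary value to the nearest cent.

Total landed cost: USD 137870.02

CIF: the seller pays costs through ocean freight and marine insurance to the destination port.
Already in the invoice (seller's account under CIF): inland to port, origin terminal — exclude.
The CIF price already equals the CIF value: 101949.70
Ad valorem component: 101949.70 × 15.2% = 15496.35
Specific component: 6643 × 3.06 = 20327.58
Import duty = 15496.35 + 20327.58 = 35823.93
Buyer bears: brokerage 96.39 + duty 35823.93 = 35920.32
Landed cost = invoice 101949.70 + 35920.32 = 137870.02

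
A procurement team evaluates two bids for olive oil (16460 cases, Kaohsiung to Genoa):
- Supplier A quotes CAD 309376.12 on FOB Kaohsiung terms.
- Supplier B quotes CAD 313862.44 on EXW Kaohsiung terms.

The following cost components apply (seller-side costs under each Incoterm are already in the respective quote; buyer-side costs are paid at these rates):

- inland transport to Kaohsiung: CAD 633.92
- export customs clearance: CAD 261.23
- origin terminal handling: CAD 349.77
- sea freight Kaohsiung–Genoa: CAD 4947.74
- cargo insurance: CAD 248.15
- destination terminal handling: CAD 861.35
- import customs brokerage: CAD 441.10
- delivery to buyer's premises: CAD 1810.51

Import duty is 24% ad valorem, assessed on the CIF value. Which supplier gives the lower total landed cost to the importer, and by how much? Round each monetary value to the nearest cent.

Supplier A is cheaper by CAD 7106.74

Supplier A (FOB):
CIF value = FOB price + freight + insurance = 309376.12 + 4947.74 + 248.15 = 314572.01
Import duty = 314572.01 × 24% = 75497.28
Buyer bears (A): 4947.74 + 248.15 + 861.35 + 441.10 + 1810.51 = 8308.85
Landed cost (A) = invoice 309376.12 + 8308.85 + duty 75497.28 = 393182.25
Supplier B (EXW):
CIF value = EXW price + inland to port + export clearance + origin terminal + freight + insurance = 313862.44 + 633.92 + 261.23 + 349.77 + 4947.74 + 248.15 = 320303.25
Import duty = 320303.25 × 24% = 76872.78
Buyer bears (B): 633.92 + 261.23 + 349.77 + 4947.74 + 248.15 + 861.35 + 441.10 + 1810.51 = 9553.77
Landed cost (B) = invoice 313862.44 + 9553.77 + duty 76872.78 = 400288.99
Difference = |393182.25 − 400288.99| = 7106.74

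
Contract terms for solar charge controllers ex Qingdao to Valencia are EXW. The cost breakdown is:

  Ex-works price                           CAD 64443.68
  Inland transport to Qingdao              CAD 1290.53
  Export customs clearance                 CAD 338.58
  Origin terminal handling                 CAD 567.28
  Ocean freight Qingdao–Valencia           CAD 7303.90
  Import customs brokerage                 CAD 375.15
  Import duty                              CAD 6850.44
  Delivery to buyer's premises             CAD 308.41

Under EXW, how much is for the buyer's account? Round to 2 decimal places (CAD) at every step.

Buyer's account: CAD 17034.29

EXW: the seller makes goods available at their premises; the buyer bears all onward costs.
Seller's account: goods 64443.68 = 64443.68
Buyer's account: inland to port 1290.53 + export clearance 338.58 + origin terminal 567.28 + freight 7303.90 + brokerage 375.15 + duty 6850.44 + delivery 308.41 = 17034.29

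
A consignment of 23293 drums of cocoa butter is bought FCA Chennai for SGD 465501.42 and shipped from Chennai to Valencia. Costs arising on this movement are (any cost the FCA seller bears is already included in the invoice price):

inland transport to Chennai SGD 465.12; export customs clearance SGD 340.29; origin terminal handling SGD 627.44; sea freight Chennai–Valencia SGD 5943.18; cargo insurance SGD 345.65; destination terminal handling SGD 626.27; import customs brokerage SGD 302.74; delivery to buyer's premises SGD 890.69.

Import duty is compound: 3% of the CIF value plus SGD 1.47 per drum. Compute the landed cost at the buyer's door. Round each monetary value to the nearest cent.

FCA: the seller delivers export-cleared goods to the carrier; the buyer bears costs from that point.
Already in the invoice (seller's account under FCA): inland to port, export clearance — exclude.
CIF value = FCA price + origin terminal + freight + insurance = 465501.42 + 627.44 + 5943.18 + 345.65 = 472417.69
Ad valorem component: 472417.69 × 3% = 14172.53
Specific component: 23293 × 1.47 = 34240.71
Import duty = 14172.53 + 34240.71 = 48413.24
Buyer bears: origin terminal 627.44 + freight 5943.18 + insurance 345.65 + destination terminal 626.27 + brokerage 302.74 + delivery 890.69 + duty 48413.24 = 57149.21
Landed cost = invoice 465501.42 + 57149.21 = 522650.63

Total landed cost: SGD 522650.63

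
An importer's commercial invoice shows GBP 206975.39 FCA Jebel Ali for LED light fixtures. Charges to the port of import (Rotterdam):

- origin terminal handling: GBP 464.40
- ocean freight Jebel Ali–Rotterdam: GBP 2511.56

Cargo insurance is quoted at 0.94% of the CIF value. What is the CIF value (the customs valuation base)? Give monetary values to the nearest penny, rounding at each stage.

CIF value: GBP 211943.62

Let C be the CIF value. C = FCA price + pre-shipment costs + freight + 0.94% × C
C − 0.94% × C = 206975.39 + 464.40 + 2511.56
0.9906 × C = 209951.35
C = 209951.35 / 0.9906 = 211943.62
Insurance premium = 0.94% × 211943.62 = 1992.27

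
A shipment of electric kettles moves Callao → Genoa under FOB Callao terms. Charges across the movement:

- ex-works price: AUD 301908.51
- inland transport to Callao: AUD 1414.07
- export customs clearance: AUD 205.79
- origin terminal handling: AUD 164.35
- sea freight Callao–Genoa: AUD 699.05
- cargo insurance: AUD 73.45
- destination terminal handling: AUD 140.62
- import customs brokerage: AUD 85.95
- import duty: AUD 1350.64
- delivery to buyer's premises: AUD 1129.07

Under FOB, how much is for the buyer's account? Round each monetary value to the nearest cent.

Buyer's account: AUD 3478.78

FOB: the seller bears costs until goods are on board at the origin port; the buyer bears freight, insurance and all costs thereafter.
Seller's account: goods 301908.51 + inland to port 1414.07 + export clearance 205.79 + origin terminal 164.35 = 303692.72
Buyer's account: freight 699.05 + insurance 73.45 + destination terminal 140.62 + brokerage 85.95 + duty 1350.64 + delivery 1129.07 = 3478.78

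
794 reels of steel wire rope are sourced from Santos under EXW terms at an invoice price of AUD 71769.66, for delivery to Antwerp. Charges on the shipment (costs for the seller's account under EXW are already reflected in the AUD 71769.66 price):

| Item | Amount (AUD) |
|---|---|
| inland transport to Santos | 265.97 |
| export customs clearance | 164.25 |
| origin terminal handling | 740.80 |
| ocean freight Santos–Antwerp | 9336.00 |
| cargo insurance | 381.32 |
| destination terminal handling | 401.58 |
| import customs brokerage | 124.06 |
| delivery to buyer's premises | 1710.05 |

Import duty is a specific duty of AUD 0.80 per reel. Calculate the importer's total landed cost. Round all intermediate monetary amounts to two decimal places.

Total landed cost: AUD 85528.89

EXW: the seller makes goods available at their premises; the buyer bears all onward costs.
CIF value = EXW price + inland to port + export clearance + origin terminal + freight + insurance = 71769.66 + 265.97 + 164.25 + 740.80 + 9336.00 + 381.32 = 82658.00
Import duty = 794 × 0.80 = 635.20
Buyer bears: inland to port 265.97 + export clearance 164.25 + origin terminal 740.80 + freight 9336.00 + insurance 381.32 + destination terminal 401.58 + brokerage 124.06 + delivery 1710.05 + duty 635.20 = 13759.23
Landed cost = invoice 71769.66 + 13759.23 = 85528.89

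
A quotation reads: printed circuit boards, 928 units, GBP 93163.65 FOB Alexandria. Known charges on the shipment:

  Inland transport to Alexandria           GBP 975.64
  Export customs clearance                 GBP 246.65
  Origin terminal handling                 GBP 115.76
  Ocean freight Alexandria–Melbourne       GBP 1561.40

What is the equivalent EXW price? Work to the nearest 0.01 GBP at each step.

Not relevant to the conversion: freight — on the buyer under both terms; not part of either seller's price.
From FOB to EXW, the seller no longer bears: inland to port, export clearance, origin terminal.
EXW price = 93163.65 − 975.64 − 246.65 − 115.76 = 91825.60

EXW price: GBP 91825.60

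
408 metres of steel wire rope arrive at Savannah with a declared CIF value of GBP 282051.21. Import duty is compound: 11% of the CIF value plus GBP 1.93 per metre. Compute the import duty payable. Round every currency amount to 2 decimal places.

Ad valorem component: 282051.21 × 11% = 31025.63
Specific component: 408 × 1.93 = 787.44
Import duty = 31025.63 + 787.44 = 31813.07

Import duty: GBP 31813.07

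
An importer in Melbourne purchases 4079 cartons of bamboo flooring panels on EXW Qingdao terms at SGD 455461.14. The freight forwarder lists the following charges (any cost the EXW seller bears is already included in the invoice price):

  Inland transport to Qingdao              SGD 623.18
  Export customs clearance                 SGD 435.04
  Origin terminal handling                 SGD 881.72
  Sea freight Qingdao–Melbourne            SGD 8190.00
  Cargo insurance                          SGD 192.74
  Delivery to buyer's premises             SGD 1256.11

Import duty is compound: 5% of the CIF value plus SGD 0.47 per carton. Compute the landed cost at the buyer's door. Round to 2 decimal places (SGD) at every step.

EXW: the seller makes goods available at their premises; the buyer bears all onward costs.
CIF value = EXW price + inland to port + export clearance + origin terminal + freight + insurance = 455461.14 + 623.18 + 435.04 + 881.72 + 8190.00 + 192.74 = 465783.82
Ad valorem component: 465783.82 × 5% = 23289.19
Specific component: 4079 × 0.47 = 1917.13
Import duty = 23289.19 + 1917.13 = 25206.32
Buyer bears: inland to port 623.18 + export clearance 435.04 + origin terminal 881.72 + freight 8190.00 + insurance 192.74 + delivery 1256.11 + duty 25206.32 = 36785.11
Landed cost = invoice 455461.14 + 36785.11 = 492246.25

Total landed cost: SGD 492246.25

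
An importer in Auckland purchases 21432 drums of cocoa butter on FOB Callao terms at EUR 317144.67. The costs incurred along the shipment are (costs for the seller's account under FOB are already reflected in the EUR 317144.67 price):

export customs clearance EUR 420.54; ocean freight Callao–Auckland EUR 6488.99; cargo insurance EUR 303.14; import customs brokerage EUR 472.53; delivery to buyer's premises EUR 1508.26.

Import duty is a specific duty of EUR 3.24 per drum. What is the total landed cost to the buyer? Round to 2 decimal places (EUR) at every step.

Total landed cost: EUR 395357.27

FOB: the seller bears costs until goods are on board at the origin port; the buyer bears freight, insurance and all costs thereafter.
Already in the invoice (seller's account under FOB): export clearance — exclude.
CIF value = FOB price + freight + insurance = 317144.67 + 6488.99 + 303.14 = 323936.80
Import duty = 21432 × 3.24 = 69439.68
Buyer bears: freight 6488.99 + insurance 303.14 + brokerage 472.53 + delivery 1508.26 + duty 69439.68 = 78212.60
Landed cost = invoice 317144.67 + 78212.60 = 395357.27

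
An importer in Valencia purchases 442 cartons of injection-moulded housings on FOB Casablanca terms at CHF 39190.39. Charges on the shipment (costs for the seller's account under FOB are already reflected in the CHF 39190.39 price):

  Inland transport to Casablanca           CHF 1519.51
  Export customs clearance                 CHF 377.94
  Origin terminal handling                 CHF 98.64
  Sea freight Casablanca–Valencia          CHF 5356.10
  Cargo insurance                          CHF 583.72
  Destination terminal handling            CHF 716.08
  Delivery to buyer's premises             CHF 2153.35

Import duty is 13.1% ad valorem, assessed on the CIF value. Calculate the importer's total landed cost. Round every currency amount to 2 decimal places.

Total landed cost: CHF 53911.70

FOB: the seller bears costs until goods are on board at the origin port; the buyer bears freight, insurance and all costs thereafter.
Already in the invoice (seller's account under FOB): inland to port, export clearance, origin terminal — exclude.
CIF value = FOB price + freight + insurance = 39190.39 + 5356.10 + 583.72 = 45130.21
Import duty = 45130.21 × 13.1% = 5912.06
Buyer bears: freight 5356.10 + insurance 583.72 + destination terminal 716.08 + delivery 2153.35 + duty 5912.06 = 14721.31
Landed cost = invoice 39190.39 + 14721.31 = 53911.70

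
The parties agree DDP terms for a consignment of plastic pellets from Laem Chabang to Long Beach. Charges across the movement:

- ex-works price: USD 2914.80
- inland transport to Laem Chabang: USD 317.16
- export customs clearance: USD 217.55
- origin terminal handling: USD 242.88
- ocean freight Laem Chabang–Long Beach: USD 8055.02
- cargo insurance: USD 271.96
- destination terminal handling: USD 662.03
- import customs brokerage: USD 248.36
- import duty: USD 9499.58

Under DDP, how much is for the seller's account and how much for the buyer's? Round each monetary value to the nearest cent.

Seller: USD 22429.34; buyer: USD 0.00

DDP: the seller bears all costs including import duty.
Seller's account: goods 2914.80 + inland to port 317.16 + export clearance 217.55 + origin terminal 242.88 + freight 8055.02 + insurance 271.96 + destination terminal 662.03 + brokerage 248.36 + duty 9499.58 = 22429.34
Buyer's account: 0.00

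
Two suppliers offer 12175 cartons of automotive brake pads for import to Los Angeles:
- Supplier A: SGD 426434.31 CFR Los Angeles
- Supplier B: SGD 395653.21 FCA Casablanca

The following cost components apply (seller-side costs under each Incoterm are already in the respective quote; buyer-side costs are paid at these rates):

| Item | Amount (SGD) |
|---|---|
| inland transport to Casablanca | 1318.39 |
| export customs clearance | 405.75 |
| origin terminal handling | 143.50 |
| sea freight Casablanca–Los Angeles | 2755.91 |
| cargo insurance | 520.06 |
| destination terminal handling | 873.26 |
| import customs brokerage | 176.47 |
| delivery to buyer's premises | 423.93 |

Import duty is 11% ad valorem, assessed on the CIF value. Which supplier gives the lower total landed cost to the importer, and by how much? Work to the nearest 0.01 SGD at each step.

Supplier A (CFR):
CIF value = CFR price + insurance = 426434.31 + 520.06 = 426954.37
Import duty = 426954.37 × 11% = 46964.98
Buyer bears (A): 520.06 + 873.26 + 176.47 + 423.93 = 1993.72
Landed cost (A) = invoice 426434.31 + 1993.72 + duty 46964.98 = 475393.01
Supplier B (FCA):
CIF value = FCA price + origin terminal + freight + insurance = 395653.21 + 143.50 + 2755.91 + 520.06 = 399072.68
Import duty = 399072.68 × 11% = 43897.99
Buyer bears (B): 143.50 + 2755.91 + 520.06 + 873.26 + 176.47 + 423.93 = 4893.13
Landed cost (B) = invoice 395653.21 + 4893.13 + duty 43897.99 = 444444.33
Difference = |475393.01 − 444444.33| = 30948.68

Supplier B is cheaper by SGD 30948.68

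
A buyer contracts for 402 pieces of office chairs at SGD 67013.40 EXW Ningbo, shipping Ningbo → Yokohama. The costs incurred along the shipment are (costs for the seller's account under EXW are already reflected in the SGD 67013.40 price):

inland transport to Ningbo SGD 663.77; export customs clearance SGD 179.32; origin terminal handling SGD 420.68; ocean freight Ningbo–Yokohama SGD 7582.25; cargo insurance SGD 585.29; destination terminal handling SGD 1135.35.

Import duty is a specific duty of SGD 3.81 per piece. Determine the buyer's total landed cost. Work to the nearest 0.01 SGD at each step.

EXW: the seller makes goods available at their premises; the buyer bears all onward costs.
CIF value = EXW price + inland to port + export clearance + origin terminal + freight + insurance = 67013.40 + 663.77 + 179.32 + 420.68 + 7582.25 + 585.29 = 76444.71
Import duty = 402 × 3.81 = 1531.62
Buyer bears: inland to port 663.77 + export clearance 179.32 + origin terminal 420.68 + freight 7582.25 + insurance 585.29 + destination terminal 1135.35 + duty 1531.62 = 12098.28
Landed cost = invoice 67013.40 + 12098.28 = 79111.68

Total landed cost: SGD 79111.68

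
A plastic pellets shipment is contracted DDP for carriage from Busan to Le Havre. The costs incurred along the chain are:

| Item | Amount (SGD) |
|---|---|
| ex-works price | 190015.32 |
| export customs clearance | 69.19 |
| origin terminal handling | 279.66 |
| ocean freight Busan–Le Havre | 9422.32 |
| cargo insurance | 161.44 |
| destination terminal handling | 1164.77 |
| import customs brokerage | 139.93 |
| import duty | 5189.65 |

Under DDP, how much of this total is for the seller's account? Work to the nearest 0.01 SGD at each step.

Seller's account: SGD 206442.28

DDP: the seller bears all costs including import duty.
Seller's account: goods 190015.32 + export clearance 69.19 + origin terminal 279.66 + freight 9422.32 + insurance 161.44 + destination terminal 1164.77 + brokerage 139.93 + duty 5189.65 = 206442.28
Buyer's account: 0.00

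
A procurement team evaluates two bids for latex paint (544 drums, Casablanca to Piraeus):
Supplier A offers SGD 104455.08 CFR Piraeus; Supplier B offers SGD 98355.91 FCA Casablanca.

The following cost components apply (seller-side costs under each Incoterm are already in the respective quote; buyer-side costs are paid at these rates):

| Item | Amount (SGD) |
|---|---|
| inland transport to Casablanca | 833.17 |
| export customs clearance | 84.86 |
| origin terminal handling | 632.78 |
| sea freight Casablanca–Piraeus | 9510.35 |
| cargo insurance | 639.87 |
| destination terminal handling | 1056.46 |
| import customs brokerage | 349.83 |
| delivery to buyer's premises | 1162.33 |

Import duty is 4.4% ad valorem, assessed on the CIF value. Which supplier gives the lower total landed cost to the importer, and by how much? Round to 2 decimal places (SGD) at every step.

Supplier A is cheaper by SGD 4221.89

Supplier A (CFR):
CIF value = CFR price + insurance = 104455.08 + 639.87 = 105094.95
Import duty = 105094.95 × 4.4% = 4624.18
Buyer bears (A): 639.87 + 1056.46 + 349.83 + 1162.33 = 3208.49
Landed cost (A) = invoice 104455.08 + 3208.49 + duty 4624.18 = 112287.75
Supplier B (FCA):
CIF value = FCA price + origin terminal + freight + insurance = 98355.91 + 632.78 + 9510.35 + 639.87 = 109138.91
Import duty = 109138.91 × 4.4% = 4802.11
Buyer bears (B): 632.78 + 9510.35 + 639.87 + 1056.46 + 349.83 + 1162.33 = 13351.62
Landed cost (B) = invoice 98355.91 + 13351.62 + duty 4802.11 = 116509.64
Difference = |112287.75 − 116509.64| = 4221.89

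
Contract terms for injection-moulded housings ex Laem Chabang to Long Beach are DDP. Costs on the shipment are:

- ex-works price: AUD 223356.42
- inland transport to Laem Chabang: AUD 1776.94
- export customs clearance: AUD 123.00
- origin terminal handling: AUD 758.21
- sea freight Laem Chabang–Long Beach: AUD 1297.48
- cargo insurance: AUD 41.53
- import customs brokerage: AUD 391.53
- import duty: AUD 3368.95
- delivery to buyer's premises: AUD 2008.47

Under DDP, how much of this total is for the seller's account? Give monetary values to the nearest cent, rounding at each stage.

Seller's account: AUD 233122.53

DDP: the seller bears all costs including import duty.
Seller's account: goods 223356.42 + inland to port 1776.94 + export clearance 123.00 + origin terminal 758.21 + freight 1297.48 + insurance 41.53 + brokerage 391.53 + duty 3368.95 + delivery 2008.47 = 233122.53
Buyer's account: 0.00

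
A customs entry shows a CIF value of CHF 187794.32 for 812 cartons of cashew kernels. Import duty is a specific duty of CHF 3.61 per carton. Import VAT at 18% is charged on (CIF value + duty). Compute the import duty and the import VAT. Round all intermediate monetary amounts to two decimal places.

Import duty: CHF 2931.32; import VAT: CHF 34330.62

Import duty = 812 × 3.61 = 2931.32
VAT base = CIF + duty = 187794.32 + 2931.32 = 190725.64
Import VAT = 190725.64 × 18% = 34330.62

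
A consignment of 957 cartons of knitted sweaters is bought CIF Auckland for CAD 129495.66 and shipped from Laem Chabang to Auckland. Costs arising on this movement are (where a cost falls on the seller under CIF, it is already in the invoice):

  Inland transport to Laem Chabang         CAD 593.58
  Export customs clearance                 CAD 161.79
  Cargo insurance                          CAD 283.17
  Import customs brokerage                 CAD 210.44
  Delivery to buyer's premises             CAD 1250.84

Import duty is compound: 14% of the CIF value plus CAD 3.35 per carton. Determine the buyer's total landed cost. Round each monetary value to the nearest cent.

CIF: the seller pays costs through ocean freight and marine insurance to the destination port.
Already in the invoice (seller's account under CIF): inland to port, export clearance, insurance — exclude.
The CIF price already equals the CIF value: 129495.66
Ad valorem component: 129495.66 × 14% = 18129.39
Specific component: 957 × 3.35 = 3205.95
Import duty = 18129.39 + 3205.95 = 21335.34
Buyer bears: brokerage 210.44 + delivery 1250.84 + duty 21335.34 = 22796.62
Landed cost = invoice 129495.66 + 22796.62 = 152292.28

Total landed cost: CAD 152292.28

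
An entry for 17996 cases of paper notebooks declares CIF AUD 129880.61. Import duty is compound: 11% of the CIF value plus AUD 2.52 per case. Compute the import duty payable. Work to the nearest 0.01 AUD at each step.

Import duty: AUD 59636.79

Ad valorem component: 129880.61 × 11% = 14286.87
Specific component: 17996 × 2.52 = 45349.92
Import duty = 14286.87 + 45349.92 = 59636.79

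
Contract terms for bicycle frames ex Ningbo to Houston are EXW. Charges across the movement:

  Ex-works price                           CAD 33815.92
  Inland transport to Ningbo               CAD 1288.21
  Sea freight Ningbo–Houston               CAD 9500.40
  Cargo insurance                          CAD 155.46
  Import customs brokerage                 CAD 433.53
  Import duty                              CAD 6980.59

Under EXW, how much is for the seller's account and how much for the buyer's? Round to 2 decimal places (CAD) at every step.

EXW: the seller makes goods available at their premises; the buyer bears all onward costs.
Seller's account: goods 33815.92 = 33815.92
Buyer's account: inland to port 1288.21 + freight 9500.40 + insurance 155.46 + brokerage 433.53 + duty 6980.59 = 18358.19

Seller: CAD 33815.92; buyer: CAD 18358.19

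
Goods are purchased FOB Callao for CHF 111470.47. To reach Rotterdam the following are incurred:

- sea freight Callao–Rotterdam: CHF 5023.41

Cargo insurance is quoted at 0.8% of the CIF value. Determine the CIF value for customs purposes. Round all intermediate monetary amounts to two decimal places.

Let C be the CIF value. C = FOB price + freight + 0.8% × C
C − 0.8% × C = 111470.47 + 5023.41
0.992 × C = 116493.88
C = 116493.88 / 0.992 = 117433.35
Insurance premium = 0.8% × 117433.35 = 939.47

CIF value: CHF 117433.35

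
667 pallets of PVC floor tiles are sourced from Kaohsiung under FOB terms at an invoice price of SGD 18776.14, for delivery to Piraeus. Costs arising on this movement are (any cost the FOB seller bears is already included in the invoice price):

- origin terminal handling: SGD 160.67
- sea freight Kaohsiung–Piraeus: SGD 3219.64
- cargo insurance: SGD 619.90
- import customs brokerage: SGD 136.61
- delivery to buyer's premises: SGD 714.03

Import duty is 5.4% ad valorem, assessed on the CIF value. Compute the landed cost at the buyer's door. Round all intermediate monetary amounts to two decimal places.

Total landed cost: SGD 24687.57

FOB: the seller bears costs until goods are on board at the origin port; the buyer bears freight, insurance and all costs thereafter.
Already in the invoice (seller's account under FOB): origin terminal — exclude.
CIF value = FOB price + freight + insurance = 18776.14 + 3219.64 + 619.90 = 22615.68
Import duty = 22615.68 × 5.4% = 1221.25
Buyer bears: freight 3219.64 + insurance 619.90 + brokerage 136.61 + delivery 714.03 + duty 1221.25 = 5911.43
Landed cost = invoice 18776.14 + 5911.43 = 24687.57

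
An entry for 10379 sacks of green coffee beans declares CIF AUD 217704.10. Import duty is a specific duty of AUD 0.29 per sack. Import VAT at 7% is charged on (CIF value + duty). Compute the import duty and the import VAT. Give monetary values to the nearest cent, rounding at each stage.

Import duty = 10379 × 0.29 = 3009.91
VAT base = CIF + duty = 217704.10 + 3009.91 = 220714.01
Import VAT = 220714.01 × 7% = 15449.98

Import duty: AUD 3009.91; import VAT: AUD 15449.98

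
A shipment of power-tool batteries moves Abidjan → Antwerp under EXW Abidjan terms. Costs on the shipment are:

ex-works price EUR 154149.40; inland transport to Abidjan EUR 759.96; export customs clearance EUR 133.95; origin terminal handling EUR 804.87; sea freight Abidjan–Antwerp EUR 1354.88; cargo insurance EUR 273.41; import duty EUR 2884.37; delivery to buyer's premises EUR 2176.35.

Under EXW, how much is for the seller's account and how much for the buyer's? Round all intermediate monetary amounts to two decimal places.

EXW: the seller makes goods available at their premises; the buyer bears all onward costs.
Seller's account: goods 154149.40 = 154149.40
Buyer's account: inland to port 759.96 + export clearance 133.95 + origin terminal 804.87 + freight 1354.88 + insurance 273.41 + duty 2884.37 + delivery 2176.35 = 8387.79

Seller: EUR 154149.40; buyer: EUR 8387.79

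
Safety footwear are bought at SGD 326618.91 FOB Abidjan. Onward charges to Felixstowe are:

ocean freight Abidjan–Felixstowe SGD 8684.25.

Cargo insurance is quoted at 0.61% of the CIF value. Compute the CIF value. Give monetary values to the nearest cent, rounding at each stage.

CIF value: SGD 337361.06

Let C be the CIF value. C = FOB price + freight + 0.61% × C
C − 0.61% × C = 326618.91 + 8684.25
0.9939 × C = 335303.16
C = 335303.16 / 0.9939 = 337361.06
Insurance premium = 0.61% × 337361.06 = 2057.90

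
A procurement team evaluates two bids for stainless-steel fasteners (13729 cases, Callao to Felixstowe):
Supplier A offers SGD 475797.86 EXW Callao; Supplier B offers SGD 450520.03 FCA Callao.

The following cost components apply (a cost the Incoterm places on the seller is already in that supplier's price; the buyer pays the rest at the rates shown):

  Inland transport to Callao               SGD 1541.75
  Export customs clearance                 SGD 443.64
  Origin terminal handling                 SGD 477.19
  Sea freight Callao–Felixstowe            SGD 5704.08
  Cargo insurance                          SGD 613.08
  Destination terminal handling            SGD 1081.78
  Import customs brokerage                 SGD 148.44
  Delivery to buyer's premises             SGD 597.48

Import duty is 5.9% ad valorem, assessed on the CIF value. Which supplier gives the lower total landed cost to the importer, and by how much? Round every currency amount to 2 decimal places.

Supplier A (EXW):
CIF value = EXW price + inland to port + export clearance + origin terminal + freight + insurance = 475797.86 + 1541.75 + 443.64 + 477.19 + 5704.08 + 613.08 = 484577.60
Import duty = 484577.60 × 5.9% = 28590.08
Buyer bears (A): 1541.75 + 443.64 + 477.19 + 5704.08 + 613.08 + 1081.78 + 148.44 + 597.48 = 10607.44
Landed cost (A) = invoice 475797.86 + 10607.44 + duty 28590.08 = 514995.38
Supplier B (FCA):
CIF value = FCA price + origin terminal + freight + insurance = 450520.03 + 477.19 + 5704.08 + 613.08 = 457314.38
Import duty = 457314.38 × 5.9% = 26981.55
Buyer bears (B): 477.19 + 5704.08 + 613.08 + 1081.78 + 148.44 + 597.48 = 8622.05
Landed cost (B) = invoice 450520.03 + 8622.05 + duty 26981.55 = 486123.63
Difference = |514995.38 − 486123.63| = 28871.75

Supplier B is cheaper by SGD 28871.75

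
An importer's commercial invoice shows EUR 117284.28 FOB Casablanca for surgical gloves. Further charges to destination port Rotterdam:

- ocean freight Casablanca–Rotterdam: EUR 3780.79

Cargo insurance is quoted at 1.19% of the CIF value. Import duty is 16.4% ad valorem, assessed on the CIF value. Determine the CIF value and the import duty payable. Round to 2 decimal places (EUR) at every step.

Let C be the CIF value. C = FOB price + freight + 1.19% × C
C − 1.19% × C = 117284.28 + 3780.79
0.9881 × C = 121065.07
C = 121065.07 / 0.9881 = 122523.09
Insurance premium = 1.19% × 122523.09 = 1458.02
Import duty = 122523.09 × 16.4% = 20093.79

CIF value: EUR 122523.09; import duty: EUR 20093.79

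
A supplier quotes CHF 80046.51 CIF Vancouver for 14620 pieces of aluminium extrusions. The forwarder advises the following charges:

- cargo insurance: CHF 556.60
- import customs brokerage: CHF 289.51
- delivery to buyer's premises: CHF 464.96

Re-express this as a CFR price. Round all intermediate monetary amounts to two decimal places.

Not relevant to the conversion: brokerage, delivery — on the buyer under both terms; not part of either seller's price.
From CIF to CFR, the seller no longer bears: insurance.
CFR price = 80046.51 − 556.60 = 79489.91

CFR price: CHF 79489.91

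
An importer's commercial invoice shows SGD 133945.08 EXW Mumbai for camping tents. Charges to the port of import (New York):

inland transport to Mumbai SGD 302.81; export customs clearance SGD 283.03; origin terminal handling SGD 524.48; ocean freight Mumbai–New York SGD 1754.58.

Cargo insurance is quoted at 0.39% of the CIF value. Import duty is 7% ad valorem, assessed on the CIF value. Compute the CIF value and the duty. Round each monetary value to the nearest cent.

Let C be the CIF value. C = EXW price + pre-shipment costs + freight + 0.39% × C
C − 0.39% × C = 133945.08 + 302.81 + 283.03 + 524.48 + 1754.58
0.9961 × C = 136809.98
C = 136809.98 / 0.9961 = 137345.63
Insurance premium = 0.39% × 137345.63 = 535.65
Import duty = 137345.63 × 7% = 9614.19

CIF value: SGD 137345.63; import duty: SGD 9614.19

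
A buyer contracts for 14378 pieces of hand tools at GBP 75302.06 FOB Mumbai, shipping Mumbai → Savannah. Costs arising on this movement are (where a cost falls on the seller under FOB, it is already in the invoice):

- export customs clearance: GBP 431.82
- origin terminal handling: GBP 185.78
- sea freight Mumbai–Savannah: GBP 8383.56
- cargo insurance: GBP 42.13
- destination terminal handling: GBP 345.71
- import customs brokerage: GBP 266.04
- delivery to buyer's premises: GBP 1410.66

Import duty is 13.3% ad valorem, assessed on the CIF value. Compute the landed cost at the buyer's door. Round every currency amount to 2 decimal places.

FOB: the seller bears costs until goods are on board at the origin port; the buyer bears freight, insurance and all costs thereafter.
Already in the invoice (seller's account under FOB): export clearance, origin terminal — exclude.
CIF value = FOB price + freight + insurance = 75302.06 + 8383.56 + 42.13 = 83727.75
Import duty = 83727.75 × 13.3% = 11135.79
Buyer bears: freight 8383.56 + insurance 42.13 + destination terminal 345.71 + brokerage 266.04 + delivery 1410.66 + duty 11135.79 = 21583.89
Landed cost = invoice 75302.06 + 21583.89 = 96885.95

Total landed cost: GBP 96885.95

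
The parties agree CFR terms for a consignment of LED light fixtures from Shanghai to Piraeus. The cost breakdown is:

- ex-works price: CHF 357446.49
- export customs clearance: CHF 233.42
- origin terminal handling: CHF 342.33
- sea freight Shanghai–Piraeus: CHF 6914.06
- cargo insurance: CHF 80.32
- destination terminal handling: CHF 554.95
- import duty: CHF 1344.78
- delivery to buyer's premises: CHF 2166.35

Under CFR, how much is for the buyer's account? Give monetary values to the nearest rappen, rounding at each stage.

Buyer's account: CHF 4146.40

CFR: the seller pays costs through ocean freight to the destination port, but not insurance.
Seller's account: goods 357446.49 + export clearance 233.42 + origin terminal 342.33 + freight 6914.06 = 364936.30
Buyer's account: insurance 80.32 + destination terminal 554.95 + duty 1344.78 + delivery 2166.35 = 4146.40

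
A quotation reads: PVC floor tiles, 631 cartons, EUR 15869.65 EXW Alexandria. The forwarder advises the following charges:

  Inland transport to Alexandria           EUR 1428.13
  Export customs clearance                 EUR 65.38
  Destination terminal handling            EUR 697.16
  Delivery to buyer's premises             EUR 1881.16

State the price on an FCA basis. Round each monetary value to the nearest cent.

FCA price: EUR 17363.16

Not relevant to the conversion: destination terminal, delivery — on the buyer under both terms; not part of either seller's price.
From EXW to FCA, the seller additionally bears: inland to port, export clearance.
FCA price = 15869.65 + 1428.13 + 65.38 = 17363.16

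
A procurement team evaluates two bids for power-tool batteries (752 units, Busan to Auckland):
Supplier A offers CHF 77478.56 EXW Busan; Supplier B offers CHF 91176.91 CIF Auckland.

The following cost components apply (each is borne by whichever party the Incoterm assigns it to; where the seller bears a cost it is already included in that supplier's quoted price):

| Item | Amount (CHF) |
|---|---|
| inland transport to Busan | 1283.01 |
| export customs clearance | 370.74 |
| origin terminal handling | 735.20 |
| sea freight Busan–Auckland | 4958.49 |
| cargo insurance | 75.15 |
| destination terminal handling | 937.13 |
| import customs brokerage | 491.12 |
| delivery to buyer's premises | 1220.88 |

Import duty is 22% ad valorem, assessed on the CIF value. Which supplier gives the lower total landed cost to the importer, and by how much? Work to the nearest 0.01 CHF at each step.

Supplier A (EXW):
CIF value = EXW price + inland to port + export clearance + origin terminal + freight + insurance = 77478.56 + 1283.01 + 370.74 + 735.20 + 4958.49 + 75.15 = 84901.15
Import duty = 84901.15 × 22% = 18678.25
Buyer bears (A): 1283.01 + 370.74 + 735.20 + 4958.49 + 75.15 + 937.13 + 491.12 + 1220.88 = 10071.72
Landed cost (A) = invoice 77478.56 + 10071.72 + duty 18678.25 = 106228.53
Supplier B (CIF):
The CIF price already equals the CIF value: 91176.91
Import duty = 91176.91 × 22% = 20058.92
Buyer bears (B): 937.13 + 491.12 + 1220.88 = 2649.13
Landed cost (B) = invoice 91176.91 + 2649.13 + duty 20058.92 = 113884.96
Difference = |106228.53 − 113884.96| = 7656.43

Supplier A is cheaper by CHF 7656.43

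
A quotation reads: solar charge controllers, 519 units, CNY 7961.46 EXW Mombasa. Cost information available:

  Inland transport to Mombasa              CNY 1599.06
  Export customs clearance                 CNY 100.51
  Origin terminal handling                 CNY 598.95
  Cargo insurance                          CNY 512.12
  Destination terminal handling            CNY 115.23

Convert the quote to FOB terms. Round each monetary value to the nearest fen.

Not relevant to the conversion: destination terminal, insurance — on the buyer under both terms; not part of either seller's price.
From EXW to FOB, the seller additionally bears: inland to port, export clearance, origin terminal.
FOB price = 7961.46 + 1599.06 + 100.51 + 598.95 = 10259.98

FOB price: CNY 10259.98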